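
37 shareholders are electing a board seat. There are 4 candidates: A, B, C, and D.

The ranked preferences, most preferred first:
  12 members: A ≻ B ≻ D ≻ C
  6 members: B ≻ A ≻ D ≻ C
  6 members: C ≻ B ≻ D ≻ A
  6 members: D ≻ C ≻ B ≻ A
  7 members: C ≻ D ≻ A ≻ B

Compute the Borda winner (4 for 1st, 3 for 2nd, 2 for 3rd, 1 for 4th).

A: 12×4 + 6×3 + 6×1 + 6×1 + 7×2 = 92
B: 12×3 + 6×4 + 6×3 + 6×2 + 7×1 = 97
C: 12×1 + 6×1 + 6×4 + 6×3 + 7×4 = 88
D: 12×2 + 6×2 + 6×2 + 6×4 + 7×3 = 93

B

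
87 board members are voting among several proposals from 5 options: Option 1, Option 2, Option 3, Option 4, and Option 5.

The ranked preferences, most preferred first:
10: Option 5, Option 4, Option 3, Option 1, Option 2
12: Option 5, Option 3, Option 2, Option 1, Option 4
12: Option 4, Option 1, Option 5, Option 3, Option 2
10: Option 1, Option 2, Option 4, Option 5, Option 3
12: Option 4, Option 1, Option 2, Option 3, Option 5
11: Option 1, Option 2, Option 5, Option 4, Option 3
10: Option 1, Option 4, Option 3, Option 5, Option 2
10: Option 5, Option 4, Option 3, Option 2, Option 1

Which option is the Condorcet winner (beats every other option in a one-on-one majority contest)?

Option 4 vs Option 1: 44–43
Option 4 vs Option 2: 54–33
Option 4 vs Option 3: 75–12
Option 4 vs Option 5: 44–43
Option 4 beats every other option.

Option 4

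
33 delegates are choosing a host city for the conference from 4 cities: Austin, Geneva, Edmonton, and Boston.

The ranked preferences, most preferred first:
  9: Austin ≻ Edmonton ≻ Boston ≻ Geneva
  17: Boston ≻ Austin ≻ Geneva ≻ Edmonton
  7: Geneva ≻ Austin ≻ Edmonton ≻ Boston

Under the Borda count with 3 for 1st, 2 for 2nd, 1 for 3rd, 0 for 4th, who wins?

Austin

Austin: 9×3 + 17×2 + 7×2 = 75
Geneva: 9×0 + 17×1 + 7×3 = 38
Edmonton: 9×2 + 17×0 + 7×1 = 25
Boston: 9×1 + 17×3 + 7×0 = 60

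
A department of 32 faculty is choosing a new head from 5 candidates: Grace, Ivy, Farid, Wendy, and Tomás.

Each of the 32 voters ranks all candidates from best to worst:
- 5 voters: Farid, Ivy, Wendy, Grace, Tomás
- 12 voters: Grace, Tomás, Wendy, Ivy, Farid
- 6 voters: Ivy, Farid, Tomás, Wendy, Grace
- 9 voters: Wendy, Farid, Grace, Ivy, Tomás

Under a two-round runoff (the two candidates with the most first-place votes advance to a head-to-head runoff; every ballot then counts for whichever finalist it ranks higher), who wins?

Wendy

Round 1 first-place votes: Grace 12, Ivy 6, Farid 5, Wendy 9, Tomás 0. Grace and Wendy advance.
Runoff: Grace is ranked above Wendy on 12 ballots, Wendy above Grace on 20.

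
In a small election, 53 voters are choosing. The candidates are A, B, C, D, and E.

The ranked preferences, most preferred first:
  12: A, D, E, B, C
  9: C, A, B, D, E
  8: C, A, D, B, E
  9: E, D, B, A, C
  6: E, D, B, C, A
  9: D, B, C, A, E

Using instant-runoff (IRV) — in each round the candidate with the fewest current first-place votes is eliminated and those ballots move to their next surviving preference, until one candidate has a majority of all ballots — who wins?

Round 1: A 12, B 0, C 17, D 9, E 15. B eliminated.
Round 2: A 12, C 17, D 9, E 15. D eliminated.
Round 3: A 12, C 26, E 15. A eliminated.
Round 4: C 26, E 27. E has a majority (≥27).

E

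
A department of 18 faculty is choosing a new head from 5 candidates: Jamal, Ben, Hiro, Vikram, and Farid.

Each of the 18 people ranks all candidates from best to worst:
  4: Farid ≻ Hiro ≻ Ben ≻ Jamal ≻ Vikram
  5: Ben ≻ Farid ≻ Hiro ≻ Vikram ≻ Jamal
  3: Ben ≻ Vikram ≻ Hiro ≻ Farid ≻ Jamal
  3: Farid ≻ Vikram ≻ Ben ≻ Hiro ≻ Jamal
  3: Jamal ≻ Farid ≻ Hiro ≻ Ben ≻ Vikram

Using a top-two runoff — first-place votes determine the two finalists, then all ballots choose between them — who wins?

Farid

Round 1 first-place votes: Jamal 3, Ben 8, Hiro 0, Vikram 0, Farid 7. Ben and Farid advance.
Runoff: Ben is ranked above Farid on 8 ballots, Farid above Ben on 10.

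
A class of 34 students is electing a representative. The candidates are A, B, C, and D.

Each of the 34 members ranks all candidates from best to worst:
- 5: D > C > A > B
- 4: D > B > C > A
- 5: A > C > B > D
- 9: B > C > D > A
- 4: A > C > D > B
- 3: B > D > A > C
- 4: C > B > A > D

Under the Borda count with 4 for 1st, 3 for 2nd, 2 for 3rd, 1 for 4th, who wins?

C

A: 5×2 + 4×1 + 5×4 + 9×1 + 4×4 + 3×2 + 4×2 = 73
B: 5×1 + 4×3 + 5×2 + 9×4 + 4×1 + 3×4 + 4×3 = 91
C: 5×3 + 4×2 + 5×3 + 9×3 + 4×3 + 3×1 + 4×4 = 96
D: 5×4 + 4×4 + 5×1 + 9×2 + 4×2 + 3×3 + 4×1 = 80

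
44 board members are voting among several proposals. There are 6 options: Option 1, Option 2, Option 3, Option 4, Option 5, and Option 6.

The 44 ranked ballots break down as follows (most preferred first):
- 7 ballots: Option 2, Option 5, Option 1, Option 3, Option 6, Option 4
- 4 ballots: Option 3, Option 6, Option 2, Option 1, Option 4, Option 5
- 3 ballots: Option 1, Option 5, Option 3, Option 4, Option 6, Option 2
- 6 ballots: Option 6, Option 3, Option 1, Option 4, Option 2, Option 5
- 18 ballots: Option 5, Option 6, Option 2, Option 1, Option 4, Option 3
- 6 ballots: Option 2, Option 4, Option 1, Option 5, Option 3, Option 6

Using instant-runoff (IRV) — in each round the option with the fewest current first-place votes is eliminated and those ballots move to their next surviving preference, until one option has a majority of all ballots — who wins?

Option 2

Round 1: Option 1 3, Option 2 13, Option 3 4, Option 4 0, Option 5 18, Option 6 6. Option 4 eliminated.
Round 2: Option 1 3, Option 2 13, Option 3 4, Option 5 18, Option 6 6. Option 1 eliminated.
Round 3: Option 2 13, Option 3 4, Option 5 21, Option 6 6. Option 3 eliminated.
Round 4: Option 2 13, Option 5 21, Option 6 10. Option 6 eliminated.
Round 5: Option 2 23, Option 5 21. Option 2 has a majority (≥23).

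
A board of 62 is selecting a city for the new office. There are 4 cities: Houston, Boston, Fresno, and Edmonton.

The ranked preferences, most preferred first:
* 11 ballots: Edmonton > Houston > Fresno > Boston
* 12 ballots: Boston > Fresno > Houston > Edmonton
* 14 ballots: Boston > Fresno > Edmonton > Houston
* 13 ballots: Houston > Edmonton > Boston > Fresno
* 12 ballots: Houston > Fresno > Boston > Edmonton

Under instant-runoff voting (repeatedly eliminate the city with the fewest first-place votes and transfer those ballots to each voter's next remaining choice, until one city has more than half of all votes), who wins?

Round 1: Houston 25, Boston 26, Fresno 0, Edmonton 11. Fresno eliminated.
Round 2: Houston 25, Boston 26, Edmonton 11. Edmonton eliminated.
Round 3: Houston 36, Boston 26. Houston has a majority (≥32).

Houston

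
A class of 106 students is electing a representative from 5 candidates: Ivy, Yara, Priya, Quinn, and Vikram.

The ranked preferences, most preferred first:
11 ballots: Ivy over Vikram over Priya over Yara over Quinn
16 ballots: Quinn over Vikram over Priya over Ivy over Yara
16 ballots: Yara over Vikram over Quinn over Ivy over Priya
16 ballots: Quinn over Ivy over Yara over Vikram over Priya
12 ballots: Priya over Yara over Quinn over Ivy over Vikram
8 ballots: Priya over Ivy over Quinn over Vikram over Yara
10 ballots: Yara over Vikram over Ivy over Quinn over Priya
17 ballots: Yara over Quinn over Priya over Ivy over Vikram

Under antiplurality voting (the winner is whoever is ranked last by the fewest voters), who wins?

Last-place votes: Ivy 0, Yara 24, Priya 42, Quinn 11, Vikram 29.

Ivy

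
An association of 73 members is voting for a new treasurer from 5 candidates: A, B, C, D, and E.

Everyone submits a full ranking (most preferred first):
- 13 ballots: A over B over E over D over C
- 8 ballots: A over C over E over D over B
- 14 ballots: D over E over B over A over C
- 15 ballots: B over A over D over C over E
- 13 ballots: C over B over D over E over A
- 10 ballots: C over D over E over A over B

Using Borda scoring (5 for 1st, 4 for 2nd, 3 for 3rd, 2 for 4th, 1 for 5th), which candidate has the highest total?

B

A: 13×5 + 8×5 + 14×2 + 15×4 + 13×1 + 10×2 = 226
B: 13×4 + 8×1 + 14×3 + 15×5 + 13×4 + 10×1 = 239
C: 13×1 + 8×4 + 14×1 + 15×2 + 13×5 + 10×5 = 204
D: 13×2 + 8×2 + 14×5 + 15×3 + 13×3 + 10×4 = 236
E: 13×3 + 8×3 + 14×4 + 15×1 + 13×2 + 10×3 = 190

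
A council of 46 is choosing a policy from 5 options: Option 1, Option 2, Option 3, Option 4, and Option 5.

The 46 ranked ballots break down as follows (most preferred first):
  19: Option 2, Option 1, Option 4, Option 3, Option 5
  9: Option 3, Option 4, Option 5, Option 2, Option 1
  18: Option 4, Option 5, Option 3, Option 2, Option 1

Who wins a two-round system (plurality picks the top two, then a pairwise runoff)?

Option 4

Round 1 first-place votes: Option 1 0, Option 2 19, Option 3 9, Option 4 18, Option 5 0. Option 2 and Option 4 advance.
Runoff: Option 2 is ranked above Option 4 on 19 ballots, Option 4 above Option 2 on 27.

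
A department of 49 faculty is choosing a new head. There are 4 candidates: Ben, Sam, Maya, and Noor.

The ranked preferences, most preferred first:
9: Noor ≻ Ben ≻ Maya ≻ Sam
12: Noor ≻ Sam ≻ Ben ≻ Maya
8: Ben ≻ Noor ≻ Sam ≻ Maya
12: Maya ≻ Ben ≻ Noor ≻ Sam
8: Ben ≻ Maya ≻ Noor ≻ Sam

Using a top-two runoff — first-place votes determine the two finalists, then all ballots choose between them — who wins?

Ben

Round 1 first-place votes: Ben 16, Sam 0, Maya 12, Noor 21. Noor and Ben advance.
Runoff: Noor is ranked above Ben on 21 ballots, Ben above Noor on 28.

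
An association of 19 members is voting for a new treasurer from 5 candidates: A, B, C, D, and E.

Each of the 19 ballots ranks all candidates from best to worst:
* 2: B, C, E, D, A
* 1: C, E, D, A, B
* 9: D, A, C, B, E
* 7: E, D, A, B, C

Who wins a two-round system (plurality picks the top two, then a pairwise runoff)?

E

Round 1 first-place votes: A 0, B 2, C 1, D 9, E 7. D and E advance.
Runoff: D is ranked above E on 9 ballots, E above D on 10.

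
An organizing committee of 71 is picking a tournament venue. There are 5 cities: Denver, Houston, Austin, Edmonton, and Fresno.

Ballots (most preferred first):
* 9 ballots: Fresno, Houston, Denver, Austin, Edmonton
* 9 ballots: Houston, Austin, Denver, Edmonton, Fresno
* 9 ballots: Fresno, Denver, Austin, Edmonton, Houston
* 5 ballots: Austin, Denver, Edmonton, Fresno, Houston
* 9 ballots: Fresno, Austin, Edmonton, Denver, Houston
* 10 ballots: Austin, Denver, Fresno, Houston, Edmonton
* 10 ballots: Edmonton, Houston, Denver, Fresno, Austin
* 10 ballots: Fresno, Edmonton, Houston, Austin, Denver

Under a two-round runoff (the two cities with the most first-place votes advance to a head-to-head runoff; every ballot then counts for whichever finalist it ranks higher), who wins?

Fresno

Round 1 first-place votes: Denver 0, Houston 9, Austin 15, Edmonton 10, Fresno 37. Fresno and Austin advance.
Runoff: Fresno is ranked above Austin on 47 ballots, Austin above Fresno on 24.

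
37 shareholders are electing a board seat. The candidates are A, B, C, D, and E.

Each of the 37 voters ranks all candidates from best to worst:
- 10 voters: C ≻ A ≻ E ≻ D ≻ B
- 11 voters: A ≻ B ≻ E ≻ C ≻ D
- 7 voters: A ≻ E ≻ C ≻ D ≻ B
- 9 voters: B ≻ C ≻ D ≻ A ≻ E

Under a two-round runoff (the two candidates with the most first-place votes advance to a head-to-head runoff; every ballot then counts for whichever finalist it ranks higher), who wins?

Round 1 first-place votes: A 18, B 9, C 10, D 0, E 0. A and C advance.
Runoff: A is ranked above C on 18 ballots, C above A on 19.

C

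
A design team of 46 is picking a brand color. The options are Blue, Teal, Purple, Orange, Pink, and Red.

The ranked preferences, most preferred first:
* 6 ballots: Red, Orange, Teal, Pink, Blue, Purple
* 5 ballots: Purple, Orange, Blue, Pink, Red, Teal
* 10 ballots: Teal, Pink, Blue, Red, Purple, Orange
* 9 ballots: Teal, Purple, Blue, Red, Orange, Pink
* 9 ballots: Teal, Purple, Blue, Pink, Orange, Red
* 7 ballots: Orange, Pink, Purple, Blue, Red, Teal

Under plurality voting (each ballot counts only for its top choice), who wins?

Teal

First-place votes: Blue 0, Teal 28, Purple 5, Orange 7, Pink 0, Red 6.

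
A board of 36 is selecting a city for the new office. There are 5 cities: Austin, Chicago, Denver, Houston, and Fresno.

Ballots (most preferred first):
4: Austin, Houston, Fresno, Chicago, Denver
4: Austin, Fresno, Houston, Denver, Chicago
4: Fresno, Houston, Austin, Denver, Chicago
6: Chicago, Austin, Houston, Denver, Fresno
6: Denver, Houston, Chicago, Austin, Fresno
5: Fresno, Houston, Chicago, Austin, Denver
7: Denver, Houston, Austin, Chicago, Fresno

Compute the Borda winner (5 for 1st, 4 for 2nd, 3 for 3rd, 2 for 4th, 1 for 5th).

Houston

Austin: 4×5 + 4×5 + 4×3 + 6×4 + 6×2 + 5×2 + 7×3 = 119
Chicago: 4×2 + 4×1 + 4×1 + 6×5 + 6×3 + 5×3 + 7×2 = 93
Denver: 4×1 + 4×2 + 4×2 + 6×2 + 6×5 + 5×1 + 7×5 = 102
Houston: 4×4 + 4×3 + 4×4 + 6×3 + 6×4 + 5×4 + 7×4 = 134
Fresno: 4×3 + 4×4 + 4×5 + 6×1 + 6×1 + 5×5 + 7×1 = 92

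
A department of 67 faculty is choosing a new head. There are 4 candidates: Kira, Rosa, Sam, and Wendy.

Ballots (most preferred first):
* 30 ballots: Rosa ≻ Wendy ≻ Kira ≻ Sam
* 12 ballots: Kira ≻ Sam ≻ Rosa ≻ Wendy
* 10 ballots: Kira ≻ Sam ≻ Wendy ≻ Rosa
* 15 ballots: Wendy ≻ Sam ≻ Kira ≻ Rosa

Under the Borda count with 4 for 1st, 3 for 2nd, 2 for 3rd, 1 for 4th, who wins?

Kira: 30×2 + 12×4 + 10×4 + 15×2 = 178
Rosa: 30×4 + 12×2 + 10×1 + 15×1 = 169
Sam: 30×1 + 12×3 + 10×3 + 15×3 = 141
Wendy: 30×3 + 12×1 + 10×2 + 15×4 = 182

Wendy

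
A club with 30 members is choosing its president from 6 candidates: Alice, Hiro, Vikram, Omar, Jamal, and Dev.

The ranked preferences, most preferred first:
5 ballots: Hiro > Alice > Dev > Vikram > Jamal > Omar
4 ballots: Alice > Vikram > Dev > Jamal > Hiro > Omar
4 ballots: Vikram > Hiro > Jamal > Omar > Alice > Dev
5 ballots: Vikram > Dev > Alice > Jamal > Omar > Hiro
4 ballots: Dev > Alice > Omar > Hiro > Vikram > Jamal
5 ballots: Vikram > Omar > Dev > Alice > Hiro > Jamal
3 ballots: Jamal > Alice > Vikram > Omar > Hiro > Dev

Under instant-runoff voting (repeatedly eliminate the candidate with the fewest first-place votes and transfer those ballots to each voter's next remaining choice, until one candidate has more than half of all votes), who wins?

Round 1: Alice 4, Hiro 5, Vikram 14, Omar 0, Jamal 3, Dev 4. Omar eliminated.
Round 2: Alice 4, Hiro 5, Vikram 14, Jamal 3, Dev 4. Jamal eliminated.
Round 3: Alice 7, Hiro 5, Vikram 14, Dev 4. Dev eliminated.
Round 4: Alice 11, Hiro 5, Vikram 14. Hiro eliminated.
Round 5: Alice 16, Vikram 14. Alice has a majority (≥16).

Alice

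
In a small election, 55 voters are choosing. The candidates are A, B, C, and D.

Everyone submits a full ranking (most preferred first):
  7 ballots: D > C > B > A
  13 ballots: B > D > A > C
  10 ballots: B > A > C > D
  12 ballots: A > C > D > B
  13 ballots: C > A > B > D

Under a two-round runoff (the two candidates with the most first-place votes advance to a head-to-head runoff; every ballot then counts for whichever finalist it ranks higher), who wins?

Round 1 first-place votes: A 12, B 23, C 13, D 7. B and C advance.
Runoff: B is ranked above C on 23 ballots, C above B on 32.

C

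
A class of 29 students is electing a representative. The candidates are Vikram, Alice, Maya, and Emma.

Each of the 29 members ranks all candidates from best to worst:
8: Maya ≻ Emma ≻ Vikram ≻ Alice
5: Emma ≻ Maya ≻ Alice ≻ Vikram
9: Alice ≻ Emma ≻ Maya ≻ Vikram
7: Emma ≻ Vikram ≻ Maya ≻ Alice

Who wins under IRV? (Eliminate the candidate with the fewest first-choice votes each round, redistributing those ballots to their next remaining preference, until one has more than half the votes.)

Emma

Round 1: Vikram 0, Alice 9, Maya 8, Emma 12. Vikram eliminated.
Round 2: Alice 9, Maya 8, Emma 12. Maya eliminated.
Round 3: Alice 9, Emma 20. Emma has a majority (≥15).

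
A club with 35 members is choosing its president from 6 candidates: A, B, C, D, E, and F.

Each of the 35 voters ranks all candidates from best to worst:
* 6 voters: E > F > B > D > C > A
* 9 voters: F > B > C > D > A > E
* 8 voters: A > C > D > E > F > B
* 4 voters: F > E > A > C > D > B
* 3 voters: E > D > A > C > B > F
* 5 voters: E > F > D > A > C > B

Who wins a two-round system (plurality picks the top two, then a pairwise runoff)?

Round 1 first-place votes: A 8, B 0, C 0, D 0, E 14, F 13. E and F advance.
Runoff: E is ranked above F on 22 ballots, F above E on 13.

E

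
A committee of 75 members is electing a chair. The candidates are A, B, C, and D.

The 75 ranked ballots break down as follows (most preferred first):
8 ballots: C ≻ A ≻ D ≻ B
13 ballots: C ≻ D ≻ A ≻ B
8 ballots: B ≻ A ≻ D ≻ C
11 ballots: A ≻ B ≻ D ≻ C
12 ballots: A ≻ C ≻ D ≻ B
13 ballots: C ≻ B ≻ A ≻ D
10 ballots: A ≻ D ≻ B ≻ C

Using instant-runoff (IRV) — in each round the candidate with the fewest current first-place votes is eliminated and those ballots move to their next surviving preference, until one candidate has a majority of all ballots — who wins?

A

Round 1: A 33, B 8, C 34, D 0. D eliminated.
Round 2: A 33, B 8, C 34. B eliminated.
Round 3: A 41, C 34. A has a majority (≥38).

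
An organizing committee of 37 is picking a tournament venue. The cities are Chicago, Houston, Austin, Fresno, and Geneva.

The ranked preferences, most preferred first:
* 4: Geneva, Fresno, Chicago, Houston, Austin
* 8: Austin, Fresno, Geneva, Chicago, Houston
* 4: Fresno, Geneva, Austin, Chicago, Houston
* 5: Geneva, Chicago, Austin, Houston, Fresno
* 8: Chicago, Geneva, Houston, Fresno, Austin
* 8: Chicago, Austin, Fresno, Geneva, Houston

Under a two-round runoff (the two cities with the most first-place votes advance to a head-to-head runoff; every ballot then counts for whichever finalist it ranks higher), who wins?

Geneva

Round 1 first-place votes: Chicago 16, Houston 0, Austin 8, Fresno 4, Geneva 9. Chicago and Geneva advance.
Runoff: Chicago is ranked above Geneva on 16 ballots, Geneva above Chicago on 21.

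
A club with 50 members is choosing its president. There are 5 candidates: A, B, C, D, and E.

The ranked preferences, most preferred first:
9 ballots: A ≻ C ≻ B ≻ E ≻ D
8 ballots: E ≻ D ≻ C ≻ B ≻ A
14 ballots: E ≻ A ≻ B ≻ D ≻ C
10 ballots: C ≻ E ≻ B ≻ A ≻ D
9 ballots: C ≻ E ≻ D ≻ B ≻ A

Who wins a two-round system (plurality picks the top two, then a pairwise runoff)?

C

Round 1 first-place votes: A 9, B 0, C 19, D 0, E 22. E and C advance.
Runoff: E is ranked above C on 22 ballots, C above E on 28.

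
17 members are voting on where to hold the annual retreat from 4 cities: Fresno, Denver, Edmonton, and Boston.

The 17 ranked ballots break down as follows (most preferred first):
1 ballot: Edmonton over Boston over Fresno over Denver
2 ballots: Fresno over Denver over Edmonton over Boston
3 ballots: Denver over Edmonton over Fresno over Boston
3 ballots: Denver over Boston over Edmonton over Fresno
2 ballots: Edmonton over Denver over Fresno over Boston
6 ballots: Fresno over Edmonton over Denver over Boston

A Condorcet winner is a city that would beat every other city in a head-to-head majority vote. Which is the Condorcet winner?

Edmonton

Edmonton vs Fresno: 9–8
Edmonton vs Denver: 9–8
Edmonton vs Boston: 14–3
Edmonton beats every other city.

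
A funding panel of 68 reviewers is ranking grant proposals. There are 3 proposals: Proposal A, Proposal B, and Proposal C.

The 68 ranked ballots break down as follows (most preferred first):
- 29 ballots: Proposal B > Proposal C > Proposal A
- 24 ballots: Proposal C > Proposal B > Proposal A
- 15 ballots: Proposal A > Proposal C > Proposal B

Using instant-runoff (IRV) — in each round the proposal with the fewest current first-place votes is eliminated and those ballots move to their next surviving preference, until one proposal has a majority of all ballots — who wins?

Proposal C

Round 1: Proposal A 15, Proposal B 29, Proposal C 24. Proposal A eliminated.
Round 2: Proposal B 29, Proposal C 39. Proposal C has a majority (≥35).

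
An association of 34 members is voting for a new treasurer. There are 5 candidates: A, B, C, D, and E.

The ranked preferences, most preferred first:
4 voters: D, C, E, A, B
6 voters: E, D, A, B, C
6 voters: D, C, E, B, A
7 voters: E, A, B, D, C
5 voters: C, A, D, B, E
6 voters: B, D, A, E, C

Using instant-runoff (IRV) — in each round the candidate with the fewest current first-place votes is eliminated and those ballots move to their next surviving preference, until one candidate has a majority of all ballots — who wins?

D

Round 1: A 0, B 6, C 5, D 10, E 13. A eliminated.
Round 2: B 6, C 5, D 10, E 13. C eliminated.
Round 3: B 6, D 15, E 13. B eliminated.
Round 4: D 21, E 13. D has a majority (≥18).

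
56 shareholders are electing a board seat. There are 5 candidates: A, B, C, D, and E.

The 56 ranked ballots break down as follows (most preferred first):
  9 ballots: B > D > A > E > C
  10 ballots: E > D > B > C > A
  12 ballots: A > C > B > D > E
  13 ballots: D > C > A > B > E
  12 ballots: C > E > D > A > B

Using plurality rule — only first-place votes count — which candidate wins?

D

First-place votes: A 12, B 9, C 12, D 13, E 10.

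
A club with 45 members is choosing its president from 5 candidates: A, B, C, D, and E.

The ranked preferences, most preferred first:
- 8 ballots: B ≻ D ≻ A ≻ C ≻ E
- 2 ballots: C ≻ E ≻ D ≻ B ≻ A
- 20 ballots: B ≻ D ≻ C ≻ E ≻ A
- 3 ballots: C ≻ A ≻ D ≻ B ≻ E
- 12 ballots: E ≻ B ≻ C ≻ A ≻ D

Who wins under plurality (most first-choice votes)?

B

First-place votes: A 0, B 28, C 5, D 0, E 12.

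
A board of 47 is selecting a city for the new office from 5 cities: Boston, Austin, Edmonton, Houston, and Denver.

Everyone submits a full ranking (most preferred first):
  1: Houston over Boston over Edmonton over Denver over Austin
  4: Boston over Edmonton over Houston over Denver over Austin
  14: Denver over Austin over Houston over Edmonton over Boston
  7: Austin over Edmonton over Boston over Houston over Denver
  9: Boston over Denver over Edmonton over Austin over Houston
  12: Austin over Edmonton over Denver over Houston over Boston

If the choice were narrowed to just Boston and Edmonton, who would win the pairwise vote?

Edmonton

Boston is ranked above Edmonton on 14 ballots; Edmonton above Boston on 33.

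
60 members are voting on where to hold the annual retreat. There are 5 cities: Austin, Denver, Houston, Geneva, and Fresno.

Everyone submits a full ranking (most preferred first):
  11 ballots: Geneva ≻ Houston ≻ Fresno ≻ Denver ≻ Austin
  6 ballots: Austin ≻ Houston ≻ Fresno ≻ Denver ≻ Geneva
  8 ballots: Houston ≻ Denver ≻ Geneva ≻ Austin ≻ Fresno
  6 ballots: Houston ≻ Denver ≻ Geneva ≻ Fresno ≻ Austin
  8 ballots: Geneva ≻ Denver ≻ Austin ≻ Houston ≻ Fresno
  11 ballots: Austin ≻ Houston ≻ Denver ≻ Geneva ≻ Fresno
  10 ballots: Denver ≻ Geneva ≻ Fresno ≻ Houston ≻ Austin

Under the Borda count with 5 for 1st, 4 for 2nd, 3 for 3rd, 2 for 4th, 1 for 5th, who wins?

Houston

Austin: 11×1 + 6×5 + 8×2 + 6×1 + 8×3 + 11×5 + 10×1 = 152
Denver: 11×2 + 6×2 + 8×4 + 6×4 + 8×4 + 11×3 + 10×5 = 205
Houston: 11×4 + 6×4 + 8×5 + 6×5 + 8×2 + 11×4 + 10×2 = 218
Geneva: 11×5 + 6×1 + 8×3 + 6×3 + 8×5 + 11×2 + 10×4 = 205
Fresno: 11×3 + 6×3 + 8×1 + 6×2 + 8×1 + 11×1 + 10×3 = 120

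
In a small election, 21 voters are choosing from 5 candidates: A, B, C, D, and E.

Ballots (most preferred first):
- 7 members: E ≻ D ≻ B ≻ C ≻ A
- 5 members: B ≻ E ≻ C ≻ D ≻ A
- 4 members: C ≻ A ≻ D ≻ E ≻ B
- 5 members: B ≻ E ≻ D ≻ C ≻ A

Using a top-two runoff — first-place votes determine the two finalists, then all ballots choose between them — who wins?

E

Round 1 first-place votes: A 0, B 10, C 4, D 0, E 7. B and E advance.
Runoff: B is ranked above E on 10 ballots, E above B on 11.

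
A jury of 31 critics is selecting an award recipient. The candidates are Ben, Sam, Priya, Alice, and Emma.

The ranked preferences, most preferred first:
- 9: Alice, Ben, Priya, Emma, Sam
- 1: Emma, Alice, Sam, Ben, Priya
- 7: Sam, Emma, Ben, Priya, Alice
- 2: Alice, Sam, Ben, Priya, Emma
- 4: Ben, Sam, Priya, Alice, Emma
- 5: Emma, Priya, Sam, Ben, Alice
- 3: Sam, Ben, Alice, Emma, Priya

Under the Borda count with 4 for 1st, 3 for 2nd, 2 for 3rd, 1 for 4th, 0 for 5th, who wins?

Ben

Ben: 9×3 + 1×1 + 7×2 + 2×2 + 4×4 + 5×1 + 3×3 = 76
Sam: 9×0 + 1×2 + 7×4 + 2×3 + 4×3 + 5×2 + 3×4 = 70
Priya: 9×2 + 1×0 + 7×1 + 2×1 + 4×2 + 5×3 + 3×0 = 50
Alice: 9×4 + 1×3 + 7×0 + 2×4 + 4×1 + 5×0 + 3×2 = 57
Emma: 9×1 + 1×4 + 7×3 + 2×0 + 4×0 + 5×4 + 3×1 = 57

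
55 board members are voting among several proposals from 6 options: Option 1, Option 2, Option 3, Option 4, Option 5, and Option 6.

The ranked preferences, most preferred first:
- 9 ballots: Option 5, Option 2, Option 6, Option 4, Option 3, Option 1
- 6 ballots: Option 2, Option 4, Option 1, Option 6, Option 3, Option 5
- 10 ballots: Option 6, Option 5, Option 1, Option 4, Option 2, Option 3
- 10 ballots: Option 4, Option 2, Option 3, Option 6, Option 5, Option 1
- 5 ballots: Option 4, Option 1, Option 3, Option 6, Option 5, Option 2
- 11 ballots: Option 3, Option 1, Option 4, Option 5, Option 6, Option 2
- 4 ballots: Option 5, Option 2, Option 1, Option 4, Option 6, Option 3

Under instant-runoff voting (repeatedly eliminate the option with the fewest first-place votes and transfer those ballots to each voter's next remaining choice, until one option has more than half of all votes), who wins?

Round 1: Option 1 0, Option 2 6, Option 3 11, Option 4 15, Option 5 13, Option 6 10. Option 1 eliminated.
Round 2: Option 2 6, Option 3 11, Option 4 15, Option 5 13, Option 6 10. Option 2 eliminated.
Round 3: Option 3 11, Option 4 21, Option 5 13, Option 6 10. Option 6 eliminated.
Round 4: Option 3 11, Option 4 21, Option 5 23. Option 3 eliminated.
Round 5: Option 4 32, Option 5 23. Option 4 has a majority (≥28).

Option 4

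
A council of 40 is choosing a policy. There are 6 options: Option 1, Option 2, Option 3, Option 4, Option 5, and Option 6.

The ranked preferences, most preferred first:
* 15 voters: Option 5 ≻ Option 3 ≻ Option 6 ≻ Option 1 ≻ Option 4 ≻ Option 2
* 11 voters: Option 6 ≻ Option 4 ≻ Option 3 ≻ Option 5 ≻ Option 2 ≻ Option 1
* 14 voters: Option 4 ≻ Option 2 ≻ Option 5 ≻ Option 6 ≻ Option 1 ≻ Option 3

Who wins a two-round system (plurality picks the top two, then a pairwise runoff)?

Option 4

Round 1 first-place votes: Option 1 0, Option 2 0, Option 3 0, Option 4 14, Option 5 15, Option 6 11. Option 5 and Option 4 advance.
Runoff: Option 5 is ranked above Option 4 on 15 ballots, Option 4 above Option 5 on 25.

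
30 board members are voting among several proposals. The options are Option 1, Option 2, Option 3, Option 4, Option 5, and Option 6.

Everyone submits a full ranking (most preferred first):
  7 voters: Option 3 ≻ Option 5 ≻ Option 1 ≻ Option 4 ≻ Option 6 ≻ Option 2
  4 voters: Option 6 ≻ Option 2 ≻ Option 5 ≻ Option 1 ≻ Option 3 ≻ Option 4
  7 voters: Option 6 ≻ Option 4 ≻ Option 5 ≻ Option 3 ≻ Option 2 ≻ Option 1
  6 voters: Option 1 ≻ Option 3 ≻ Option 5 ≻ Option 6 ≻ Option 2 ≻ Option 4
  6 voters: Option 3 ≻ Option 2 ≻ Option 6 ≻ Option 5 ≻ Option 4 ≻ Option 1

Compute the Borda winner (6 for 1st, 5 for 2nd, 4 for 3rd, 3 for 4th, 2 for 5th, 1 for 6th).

Option 3

Option 1: 7×4 + 4×3 + 7×1 + 6×6 + 6×1 = 89
Option 2: 7×1 + 4×5 + 7×2 + 6×2 + 6×5 = 83
Option 3: 7×6 + 4×2 + 7×3 + 6×5 + 6×6 = 137
Option 4: 7×3 + 4×1 + 7×5 + 6×1 + 6×2 = 78
Option 5: 7×5 + 4×4 + 7×4 + 6×4 + 6×3 = 121
Option 6: 7×2 + 4×6 + 7×6 + 6×3 + 6×4 = 122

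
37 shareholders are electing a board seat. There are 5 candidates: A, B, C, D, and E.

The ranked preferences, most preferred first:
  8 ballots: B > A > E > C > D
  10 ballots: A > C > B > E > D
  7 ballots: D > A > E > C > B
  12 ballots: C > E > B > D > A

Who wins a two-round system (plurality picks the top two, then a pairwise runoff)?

Round 1 first-place votes: A 10, B 8, C 12, D 7, E 0. C and A advance.
Runoff: C is ranked above A on 12 ballots, A above C on 25.

A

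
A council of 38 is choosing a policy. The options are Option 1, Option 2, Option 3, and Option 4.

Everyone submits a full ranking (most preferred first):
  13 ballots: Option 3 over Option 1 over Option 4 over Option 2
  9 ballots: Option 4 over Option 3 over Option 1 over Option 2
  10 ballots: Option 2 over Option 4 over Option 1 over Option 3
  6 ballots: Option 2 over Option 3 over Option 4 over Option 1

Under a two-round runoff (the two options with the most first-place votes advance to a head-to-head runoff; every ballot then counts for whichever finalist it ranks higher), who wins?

Option 3

Round 1 first-place votes: Option 1 0, Option 2 16, Option 3 13, Option 4 9. Option 2 and Option 3 advance.
Runoff: Option 2 is ranked above Option 3 on 16 ballots, Option 3 above Option 2 on 22.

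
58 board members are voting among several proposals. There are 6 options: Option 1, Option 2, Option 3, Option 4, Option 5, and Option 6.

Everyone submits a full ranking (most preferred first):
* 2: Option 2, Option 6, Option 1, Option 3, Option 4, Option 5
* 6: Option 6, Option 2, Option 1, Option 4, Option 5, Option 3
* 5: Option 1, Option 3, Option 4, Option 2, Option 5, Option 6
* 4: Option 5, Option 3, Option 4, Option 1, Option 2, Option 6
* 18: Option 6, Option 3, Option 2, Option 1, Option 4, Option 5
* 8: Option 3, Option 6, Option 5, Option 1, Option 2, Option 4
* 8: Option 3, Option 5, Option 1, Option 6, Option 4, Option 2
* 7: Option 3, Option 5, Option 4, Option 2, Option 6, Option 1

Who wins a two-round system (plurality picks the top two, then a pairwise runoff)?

Round 1 first-place votes: Option 1 5, Option 2 2, Option 3 23, Option 4 0, Option 5 4, Option 6 24. Option 6 and Option 3 advance.
Runoff: Option 6 is ranked above Option 3 on 26 ballots, Option 3 above Option 6 on 32.

Option 3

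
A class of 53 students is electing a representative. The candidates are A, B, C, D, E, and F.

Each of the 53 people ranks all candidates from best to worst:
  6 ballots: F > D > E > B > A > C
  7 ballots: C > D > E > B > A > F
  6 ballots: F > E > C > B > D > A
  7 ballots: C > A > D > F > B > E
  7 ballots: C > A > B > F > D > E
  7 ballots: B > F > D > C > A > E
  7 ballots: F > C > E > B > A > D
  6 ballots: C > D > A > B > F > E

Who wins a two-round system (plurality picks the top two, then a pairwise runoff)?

C

Round 1 first-place votes: A 0, B 7, C 27, D 0, E 0, F 19. C and F advance.
Runoff: C is ranked above F on 27 ballots, F above C on 26.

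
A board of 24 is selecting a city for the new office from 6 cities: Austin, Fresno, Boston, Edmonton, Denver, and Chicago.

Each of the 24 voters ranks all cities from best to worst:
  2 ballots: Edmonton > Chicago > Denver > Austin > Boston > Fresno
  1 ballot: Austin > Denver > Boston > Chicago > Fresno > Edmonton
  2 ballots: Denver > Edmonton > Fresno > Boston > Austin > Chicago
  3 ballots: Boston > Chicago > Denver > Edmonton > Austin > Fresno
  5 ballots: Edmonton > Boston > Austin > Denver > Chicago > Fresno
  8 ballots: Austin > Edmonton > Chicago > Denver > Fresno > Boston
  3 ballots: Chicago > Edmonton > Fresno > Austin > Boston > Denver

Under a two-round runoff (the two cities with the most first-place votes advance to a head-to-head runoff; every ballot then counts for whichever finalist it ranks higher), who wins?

Edmonton

Round 1 first-place votes: Austin 9, Fresno 0, Boston 3, Edmonton 7, Denver 2, Chicago 3. Austin and Edmonton advance.
Runoff: Austin is ranked above Edmonton on 9 ballots, Edmonton above Austin on 15.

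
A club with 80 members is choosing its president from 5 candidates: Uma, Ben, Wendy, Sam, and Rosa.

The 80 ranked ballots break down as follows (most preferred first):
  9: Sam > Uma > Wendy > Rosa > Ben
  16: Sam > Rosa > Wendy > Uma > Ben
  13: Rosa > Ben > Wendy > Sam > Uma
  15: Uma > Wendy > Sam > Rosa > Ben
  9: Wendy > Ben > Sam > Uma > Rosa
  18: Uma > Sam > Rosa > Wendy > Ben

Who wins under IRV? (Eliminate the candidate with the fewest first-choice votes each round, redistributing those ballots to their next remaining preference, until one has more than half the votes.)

Round 1: Uma 33, Ben 0, Wendy 9, Sam 25, Rosa 13. Ben eliminated.
Round 2: Uma 33, Wendy 9, Sam 25, Rosa 13. Wendy eliminated.
Round 3: Uma 33, Sam 34, Rosa 13. Rosa eliminated.
Round 4: Uma 33, Sam 47. Sam has a majority (≥41).

Sam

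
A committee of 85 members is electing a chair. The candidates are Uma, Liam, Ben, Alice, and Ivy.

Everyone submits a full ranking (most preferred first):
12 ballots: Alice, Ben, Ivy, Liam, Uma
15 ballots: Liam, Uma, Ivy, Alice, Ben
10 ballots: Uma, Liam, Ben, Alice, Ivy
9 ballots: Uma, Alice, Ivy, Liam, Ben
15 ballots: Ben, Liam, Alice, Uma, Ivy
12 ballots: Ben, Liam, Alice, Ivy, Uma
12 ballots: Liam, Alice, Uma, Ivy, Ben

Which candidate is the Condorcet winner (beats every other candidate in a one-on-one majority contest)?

Liam vs Uma: 66–19
Liam vs Ben: 46–39
Liam vs Alice: 64–21
Liam vs Ivy: 64–21
Liam beats every other candidate.

Liam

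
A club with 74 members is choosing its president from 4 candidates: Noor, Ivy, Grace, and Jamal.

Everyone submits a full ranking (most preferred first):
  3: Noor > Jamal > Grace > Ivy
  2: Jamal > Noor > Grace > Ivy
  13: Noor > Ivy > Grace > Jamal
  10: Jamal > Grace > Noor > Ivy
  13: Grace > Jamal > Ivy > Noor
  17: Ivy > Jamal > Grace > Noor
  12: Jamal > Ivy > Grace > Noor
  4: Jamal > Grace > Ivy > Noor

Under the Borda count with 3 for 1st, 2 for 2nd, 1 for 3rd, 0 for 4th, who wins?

Noor: 3×3 + 2×2 + 13×3 + 10×1 + 13×0 + 17×0 + 12×0 + 4×0 = 62
Ivy: 3×0 + 2×0 + 13×2 + 10×0 + 13×1 + 17×3 + 12×2 + 4×1 = 118
Grace: 3×1 + 2×1 + 13×1 + 10×2 + 13×3 + 17×1 + 12×1 + 4×2 = 114
Jamal: 3×2 + 2×3 + 13×0 + 10×3 + 13×2 + 17×2 + 12×3 + 4×3 = 150

Jamal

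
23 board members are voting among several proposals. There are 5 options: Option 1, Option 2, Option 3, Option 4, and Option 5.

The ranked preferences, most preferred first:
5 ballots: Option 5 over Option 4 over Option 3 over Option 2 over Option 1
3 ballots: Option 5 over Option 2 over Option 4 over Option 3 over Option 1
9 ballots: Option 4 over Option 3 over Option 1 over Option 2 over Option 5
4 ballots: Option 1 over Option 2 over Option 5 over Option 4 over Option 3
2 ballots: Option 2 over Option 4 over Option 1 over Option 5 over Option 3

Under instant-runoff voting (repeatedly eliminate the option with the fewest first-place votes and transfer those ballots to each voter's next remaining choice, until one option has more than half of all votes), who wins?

Option 5

Round 1: Option 1 4, Option 2 2, Option 3 0, Option 4 9, Option 5 8. Option 3 eliminated.
Round 2: Option 1 4, Option 2 2, Option 4 9, Option 5 8. Option 2 eliminated.
Round 3: Option 1 4, Option 4 11, Option 5 8. Option 1 eliminated.
Round 4: Option 4 11, Option 5 12. Option 5 has a majority (≥12).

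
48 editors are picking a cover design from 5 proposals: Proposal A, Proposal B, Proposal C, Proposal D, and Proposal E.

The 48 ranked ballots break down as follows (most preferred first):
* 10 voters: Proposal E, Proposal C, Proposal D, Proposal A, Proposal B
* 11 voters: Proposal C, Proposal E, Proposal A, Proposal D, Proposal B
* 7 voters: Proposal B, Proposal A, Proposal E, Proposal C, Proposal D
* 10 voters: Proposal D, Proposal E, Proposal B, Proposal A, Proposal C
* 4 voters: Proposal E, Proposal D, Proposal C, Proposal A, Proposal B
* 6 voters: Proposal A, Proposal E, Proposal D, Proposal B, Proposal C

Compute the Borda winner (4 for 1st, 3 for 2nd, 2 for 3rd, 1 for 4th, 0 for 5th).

Proposal E

Proposal A: 10×1 + 11×2 + 7×3 + 10×1 + 4×1 + 6×4 = 91
Proposal B: 10×0 + 11×0 + 7×4 + 10×2 + 4×0 + 6×1 = 54
Proposal C: 10×3 + 11×4 + 7×1 + 10×0 + 4×2 + 6×0 = 89
Proposal D: 10×2 + 11×1 + 7×0 + 10×4 + 4×3 + 6×2 = 95
Proposal E: 10×4 + 11×3 + 7×2 + 10×3 + 4×4 + 6×3 = 151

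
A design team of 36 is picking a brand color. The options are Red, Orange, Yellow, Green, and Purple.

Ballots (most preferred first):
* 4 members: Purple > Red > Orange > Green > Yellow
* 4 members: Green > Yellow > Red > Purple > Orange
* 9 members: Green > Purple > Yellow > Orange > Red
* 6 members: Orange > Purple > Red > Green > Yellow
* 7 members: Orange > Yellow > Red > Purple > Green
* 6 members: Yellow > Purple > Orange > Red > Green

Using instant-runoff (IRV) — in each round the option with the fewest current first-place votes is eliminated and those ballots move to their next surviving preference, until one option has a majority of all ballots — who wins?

Orange

Round 1: Red 0, Orange 13, Yellow 6, Green 13, Purple 4. Red eliminated.
Round 2: Orange 13, Yellow 6, Green 13, Purple 4. Purple eliminated.
Round 3: Orange 17, Yellow 6, Green 13. Yellow eliminated.
Round 4: Orange 23, Green 13. Orange has a majority (≥19).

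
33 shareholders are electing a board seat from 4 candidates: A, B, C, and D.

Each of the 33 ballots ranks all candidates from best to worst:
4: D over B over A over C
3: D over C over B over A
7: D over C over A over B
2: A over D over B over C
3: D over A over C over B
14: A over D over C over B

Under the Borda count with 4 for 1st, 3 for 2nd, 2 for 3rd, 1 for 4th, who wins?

D

A: 4×2 + 3×1 + 7×2 + 2×4 + 3×3 + 14×4 = 98
B: 4×3 + 3×2 + 7×1 + 2×2 + 3×1 + 14×1 = 46
C: 4×1 + 3×3 + 7×3 + 2×1 + 3×2 + 14×2 = 70
D: 4×4 + 3×4 + 7×4 + 2×3 + 3×4 + 14×3 = 116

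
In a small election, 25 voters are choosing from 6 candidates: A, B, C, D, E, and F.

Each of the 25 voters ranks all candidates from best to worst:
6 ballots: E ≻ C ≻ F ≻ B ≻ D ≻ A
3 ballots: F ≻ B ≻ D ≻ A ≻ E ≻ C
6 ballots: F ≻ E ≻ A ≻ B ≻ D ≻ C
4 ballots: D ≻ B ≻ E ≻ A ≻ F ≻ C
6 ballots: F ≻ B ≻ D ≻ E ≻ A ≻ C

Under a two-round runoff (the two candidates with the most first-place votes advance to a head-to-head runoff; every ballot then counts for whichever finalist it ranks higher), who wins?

F

Round 1 first-place votes: A 0, B 0, C 0, D 4, E 6, F 15. F and E advance.
Runoff: F is ranked above E on 15 ballots, E above F on 10.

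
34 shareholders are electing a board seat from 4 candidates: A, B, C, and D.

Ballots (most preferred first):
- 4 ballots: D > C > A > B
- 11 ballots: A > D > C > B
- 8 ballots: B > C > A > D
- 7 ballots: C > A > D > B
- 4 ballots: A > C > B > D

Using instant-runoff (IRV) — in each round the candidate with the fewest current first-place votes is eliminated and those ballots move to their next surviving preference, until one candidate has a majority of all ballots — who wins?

Round 1: A 15, B 8, C 7, D 4. D eliminated.
Round 2: A 15, B 8, C 11. B eliminated.
Round 3: A 15, C 19. C has a majority (≥18).

C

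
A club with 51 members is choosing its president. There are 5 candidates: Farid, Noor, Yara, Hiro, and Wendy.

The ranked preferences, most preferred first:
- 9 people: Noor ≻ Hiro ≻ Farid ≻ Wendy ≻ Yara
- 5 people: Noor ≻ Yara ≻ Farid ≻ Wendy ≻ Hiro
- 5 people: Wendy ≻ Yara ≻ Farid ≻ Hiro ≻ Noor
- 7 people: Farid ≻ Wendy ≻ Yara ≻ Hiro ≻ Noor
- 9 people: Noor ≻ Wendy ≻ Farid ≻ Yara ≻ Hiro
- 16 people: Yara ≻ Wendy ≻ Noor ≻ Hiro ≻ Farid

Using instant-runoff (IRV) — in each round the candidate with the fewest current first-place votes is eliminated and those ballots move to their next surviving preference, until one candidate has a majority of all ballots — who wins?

Yara

Round 1: Farid 7, Noor 23, Yara 16, Hiro 0, Wendy 5. Hiro eliminated.
Round 2: Farid 7, Noor 23, Yara 16, Wendy 5. Wendy eliminated.
Round 3: Farid 7, Noor 23, Yara 21. Farid eliminated.
Round 4: Noor 23, Yara 28. Yara has a majority (≥26).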